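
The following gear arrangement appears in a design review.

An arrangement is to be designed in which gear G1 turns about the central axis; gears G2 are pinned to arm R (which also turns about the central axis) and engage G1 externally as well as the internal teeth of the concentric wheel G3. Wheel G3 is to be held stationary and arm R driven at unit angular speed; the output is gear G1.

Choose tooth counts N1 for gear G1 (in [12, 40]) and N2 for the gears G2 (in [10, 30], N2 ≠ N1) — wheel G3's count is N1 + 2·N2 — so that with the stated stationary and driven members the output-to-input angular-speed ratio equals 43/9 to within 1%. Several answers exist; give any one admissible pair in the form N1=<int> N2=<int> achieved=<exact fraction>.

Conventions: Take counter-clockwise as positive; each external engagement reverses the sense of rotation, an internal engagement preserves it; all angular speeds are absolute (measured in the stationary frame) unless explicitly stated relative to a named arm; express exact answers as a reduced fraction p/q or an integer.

design class (target 43/9): planetary set
Willis with ω_ring = 0: ω_sun/ω_arm = (N1+N3)/N1; set equal to 43/9  ⇒  N3/N1 = 43/9 − 1 = 34/9
N3 = N1 + 2·N2  ⇒  N2/N1 = (N3/N1 − 1)/2 = (34/9 − 1)/2 = 25/18
smallest multiple with N1 ≥ 12 and N2 ≥ 10: k = 1  ⇒  N1 = 1·18 = 18, N2 = 1·25 = 25 (N1 ≤ 40, N2 ≤ 30, N2 ≠ N1 ✓), N3 = 18 + 2·25 = 68
check: (N1+N3)/N1 with N1 = 18, N3 = 68 gives 43/9; |achieved − target| = 0 ≤ 43/900 ✓

N1=18 N2=25 achieved=43/9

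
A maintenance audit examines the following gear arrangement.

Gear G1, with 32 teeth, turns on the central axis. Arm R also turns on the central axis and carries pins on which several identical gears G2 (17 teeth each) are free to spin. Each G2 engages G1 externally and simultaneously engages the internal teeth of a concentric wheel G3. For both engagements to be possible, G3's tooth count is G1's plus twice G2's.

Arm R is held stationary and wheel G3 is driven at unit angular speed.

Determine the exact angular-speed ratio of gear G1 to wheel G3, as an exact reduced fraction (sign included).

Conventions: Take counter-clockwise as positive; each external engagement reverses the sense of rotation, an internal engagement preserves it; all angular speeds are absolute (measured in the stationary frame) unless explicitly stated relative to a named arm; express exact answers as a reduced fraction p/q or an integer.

planetary set (32T centre, 17T on arm, 66T internal) — Willis relation
ring teeth: 32 + 2·17 = 66
32(ω_sun−ω_arm) = −66(ω_ring−ω_arm),  ω_arm = 0, ω_ring = 1
ω_sun = 0 − (66/32)(1−0) = -33/16
ω_out/ω_in = -33/16

-33/16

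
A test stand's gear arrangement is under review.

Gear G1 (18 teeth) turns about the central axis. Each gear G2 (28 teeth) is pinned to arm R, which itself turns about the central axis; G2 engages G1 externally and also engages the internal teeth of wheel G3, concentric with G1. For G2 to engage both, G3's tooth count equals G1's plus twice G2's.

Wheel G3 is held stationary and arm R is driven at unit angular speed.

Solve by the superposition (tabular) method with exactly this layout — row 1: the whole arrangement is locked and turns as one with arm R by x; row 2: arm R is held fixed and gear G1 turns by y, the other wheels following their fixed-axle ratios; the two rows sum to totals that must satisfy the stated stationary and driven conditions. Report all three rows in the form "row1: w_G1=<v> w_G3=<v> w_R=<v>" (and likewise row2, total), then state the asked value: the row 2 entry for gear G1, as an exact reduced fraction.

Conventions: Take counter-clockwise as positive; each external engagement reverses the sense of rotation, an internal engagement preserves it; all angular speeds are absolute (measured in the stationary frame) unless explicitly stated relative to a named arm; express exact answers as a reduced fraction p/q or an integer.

row1: w_G1=1 w_G3=1 w_R=1
row2: w_G1=37/9 w_G3=-1 w_R=0
total: w_G1=46/9 w_G3=0 w_R=1
asked value: 37/9

planetary set (18T centre, 28T on arm, 74T internal) — Willis relation
row 1: whole set turns with the arm by x
row 2: sun turns y, ring = −(18/74)·y, arm 0
boundary: total ω_ring = x − (18/74)·y = 0 and total ω_arm = x = 1  ⇒  y = 37/9, x = 1
row 2 ring = −(18/74)·37/9 = -1
totals (row 1 + row 2): sun 1 + 37/9 = 46/9, ring 1 + (-1) = 0, arm 1 + 0 = 1
asked cell (row2, sun) = 37/9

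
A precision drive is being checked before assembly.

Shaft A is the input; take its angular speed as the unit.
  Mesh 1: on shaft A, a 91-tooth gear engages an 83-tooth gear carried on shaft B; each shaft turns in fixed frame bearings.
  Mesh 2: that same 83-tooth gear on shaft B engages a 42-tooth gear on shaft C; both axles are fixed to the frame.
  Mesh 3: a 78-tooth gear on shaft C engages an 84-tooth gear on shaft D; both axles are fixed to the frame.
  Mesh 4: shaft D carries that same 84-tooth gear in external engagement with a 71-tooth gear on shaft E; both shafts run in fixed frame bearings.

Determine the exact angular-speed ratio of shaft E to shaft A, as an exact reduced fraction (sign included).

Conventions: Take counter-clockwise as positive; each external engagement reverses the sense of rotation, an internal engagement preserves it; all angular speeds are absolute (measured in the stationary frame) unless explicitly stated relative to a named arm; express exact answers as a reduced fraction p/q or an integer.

class = fixed-axis compound train [4 meshes; 4 ratios multiply, 4 sense flips]
mesh 1 [91T→83T]: running ratio 91/83, sense −
mesh 2 [83T→42T]: running ratio 13/6, sense +
mesh 3 [78T→84T]: running ratio 169/84, sense −
mesh 4 [84T→71T]: running ratio 169/71, sense +
ω_out/ω_in = 169/71

169/71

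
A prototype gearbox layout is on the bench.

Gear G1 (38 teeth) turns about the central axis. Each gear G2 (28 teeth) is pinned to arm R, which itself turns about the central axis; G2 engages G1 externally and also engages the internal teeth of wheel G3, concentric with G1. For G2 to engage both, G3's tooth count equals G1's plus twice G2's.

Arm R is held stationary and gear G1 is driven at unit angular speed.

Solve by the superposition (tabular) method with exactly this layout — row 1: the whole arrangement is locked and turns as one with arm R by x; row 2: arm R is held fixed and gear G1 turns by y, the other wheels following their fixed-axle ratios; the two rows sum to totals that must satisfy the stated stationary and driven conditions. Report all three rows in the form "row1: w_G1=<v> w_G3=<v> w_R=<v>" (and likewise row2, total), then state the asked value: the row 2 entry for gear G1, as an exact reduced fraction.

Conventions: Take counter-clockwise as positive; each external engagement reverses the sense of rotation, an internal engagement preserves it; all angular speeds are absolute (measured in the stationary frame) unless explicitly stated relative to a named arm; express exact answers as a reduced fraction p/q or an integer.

row1: w_G1=0 w_G3=0 w_R=0
row2: w_G1=1 w_G3=-19/47 w_R=0
total: w_G1=1 w_G3=-19/47 w_R=0
asked value: 1

class = planetary set [G3 = 38+2·28 = 94; Willis about the carrier]
row 1 (train locked, turned with arm): all members turn x
row 2 (arm held, sun turns y): ω_ring = −(38/94)·y, ω_arm = 0
boundary: total ω_arm = x = 0 and total ω_sun = x + y = 1  ⇒  y = 1, x = 0
row 2 ring = −(38/94)·1 = -19/47
totals (row 1 + row 2): sun 0 + 1 = 1, ring 0 + (-19/47) = -19/47, arm 0 + 0 = 0
asked cell (row2, sun) = 1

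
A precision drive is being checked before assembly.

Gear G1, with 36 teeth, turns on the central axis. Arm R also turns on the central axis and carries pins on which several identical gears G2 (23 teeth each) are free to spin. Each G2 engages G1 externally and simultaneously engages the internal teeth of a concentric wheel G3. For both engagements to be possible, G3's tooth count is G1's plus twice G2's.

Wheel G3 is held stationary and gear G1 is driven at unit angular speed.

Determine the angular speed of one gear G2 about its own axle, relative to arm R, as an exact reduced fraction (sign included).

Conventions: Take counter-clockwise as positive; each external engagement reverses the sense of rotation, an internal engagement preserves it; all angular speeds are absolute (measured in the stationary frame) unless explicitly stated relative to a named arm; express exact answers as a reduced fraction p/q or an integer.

-1476/1357

class = planetary set [G3 = 36+2·23 = 82; Willis about the carrier]
ring teeth: 36 + 2·23 = 82
36(ω_sun−ω_arm) = −82(ω_ring−ω_arm),  ω_ring = 0, ω_sun = 1
36(1−ω_arm) = −82(0−ω_arm)  ⇒  118·ω_arm = 36  ⇒  ω_arm = 18/59
sun–planet mesh: 36·(1−18/59) = −23·(ω_p−ω_arm)  ⇒  ω_p−ω_arm = -1476/1357
exact speed ratio = -1476/1357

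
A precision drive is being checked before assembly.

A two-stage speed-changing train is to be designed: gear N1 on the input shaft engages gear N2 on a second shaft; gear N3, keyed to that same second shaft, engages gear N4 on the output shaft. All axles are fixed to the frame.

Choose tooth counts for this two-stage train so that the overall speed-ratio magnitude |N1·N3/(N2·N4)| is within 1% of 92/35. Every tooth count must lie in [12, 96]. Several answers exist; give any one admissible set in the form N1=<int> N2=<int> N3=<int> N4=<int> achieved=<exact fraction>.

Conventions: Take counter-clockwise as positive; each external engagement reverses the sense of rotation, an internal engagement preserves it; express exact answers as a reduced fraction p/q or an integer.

N1=12 N2=14 N3=46 N4=15 achieved=92/35

design class (target 92/35): fixed-axis compound train
target = 92/35 in lowest terms: an exact hit needs N1·N3 = k·92 and N2·N4 = k·35 for one integer k, every count in [12, 96]; additionally prefer no 1:1 stage (N1 ≠ N2, N3 ≠ N4)
k = 1…5: no 1:1-free in-range split of k·92 and k·35 into factor pairs; take k = 6
k = 6: N1·N3 = 552 = 12·46, N2·N4 = 210 = 14·15
achieved = 12·46/(14·15) = 92/35; |achieved − target| = 0 ≤ 23/875 ✓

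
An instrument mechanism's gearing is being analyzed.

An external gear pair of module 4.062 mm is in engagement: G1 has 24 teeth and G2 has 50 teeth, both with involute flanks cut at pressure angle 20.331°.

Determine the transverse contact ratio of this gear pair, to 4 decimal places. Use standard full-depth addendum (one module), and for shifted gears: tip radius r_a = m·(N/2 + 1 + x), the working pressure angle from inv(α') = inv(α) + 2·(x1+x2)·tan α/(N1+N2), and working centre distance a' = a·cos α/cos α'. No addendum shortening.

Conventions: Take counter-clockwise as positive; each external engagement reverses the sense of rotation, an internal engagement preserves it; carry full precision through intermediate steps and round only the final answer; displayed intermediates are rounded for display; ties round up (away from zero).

1.6633

topology: single-mesh involute geometry — m = 4.062, 24T/50T pair
base radii: r_b1 = 45.707302, r_b2 = 95.223545
tip radii: r_a1 = 52.806000, r_a2 = 105.612000
no profile shift: α' = α, a' = a
action lengths: √(r_a1²−r_b1²) = 26.444587, √(r_a2²−r_b2²) = 45.676810
base pitch p_b = π·m·cos α = 11.966144
CR = (26.444587 + 45.676810 − 150.294000·sin 20.33100°)/11.966144 = 1.663259
contact ratio ≈ 1.6633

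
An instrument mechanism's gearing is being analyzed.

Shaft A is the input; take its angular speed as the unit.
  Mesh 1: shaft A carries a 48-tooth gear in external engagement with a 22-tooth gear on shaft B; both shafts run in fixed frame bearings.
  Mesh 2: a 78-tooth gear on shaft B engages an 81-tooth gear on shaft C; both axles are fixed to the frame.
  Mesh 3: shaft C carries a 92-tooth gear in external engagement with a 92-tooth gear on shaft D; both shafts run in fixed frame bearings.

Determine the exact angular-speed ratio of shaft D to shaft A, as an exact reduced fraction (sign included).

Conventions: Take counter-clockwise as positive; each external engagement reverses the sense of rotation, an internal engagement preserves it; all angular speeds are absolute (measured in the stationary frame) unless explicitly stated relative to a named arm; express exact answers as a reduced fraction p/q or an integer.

-208/99

class = fixed-axis compound train [3 meshes; 3 ratios multiply, 3 sense flips]
mesh 1 [48T→22T]: running ratio 24/11, sense −
mesh 2 [78T→81T]: running ratio 208/99, sense +
mesh 3 [92T→92T]: running ratio 208/99, sense −
ω_out/ω_in = -208/99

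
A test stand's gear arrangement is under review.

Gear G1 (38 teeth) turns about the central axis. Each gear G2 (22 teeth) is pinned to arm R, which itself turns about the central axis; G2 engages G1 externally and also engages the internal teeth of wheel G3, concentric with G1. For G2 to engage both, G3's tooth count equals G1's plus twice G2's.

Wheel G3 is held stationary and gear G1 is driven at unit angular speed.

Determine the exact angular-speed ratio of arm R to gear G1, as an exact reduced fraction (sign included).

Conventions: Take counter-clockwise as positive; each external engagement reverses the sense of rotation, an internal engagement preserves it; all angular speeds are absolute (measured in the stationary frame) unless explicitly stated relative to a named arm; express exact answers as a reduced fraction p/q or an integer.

planetary set (38T centre, 22T on arm, 82T internal) — Willis relation
ring teeth: 38 + 2·22 = 82
38(ω_sun−ω_arm) = −82(ω_ring−ω_arm),  ω_ring = 0, ω_sun = 1
38(1−ω_arm) = −82(0−ω_arm)  ⇒  120·ω_arm = 38  ⇒  ω_arm = 19/60
ω_out/ω_in = 19/60

19/60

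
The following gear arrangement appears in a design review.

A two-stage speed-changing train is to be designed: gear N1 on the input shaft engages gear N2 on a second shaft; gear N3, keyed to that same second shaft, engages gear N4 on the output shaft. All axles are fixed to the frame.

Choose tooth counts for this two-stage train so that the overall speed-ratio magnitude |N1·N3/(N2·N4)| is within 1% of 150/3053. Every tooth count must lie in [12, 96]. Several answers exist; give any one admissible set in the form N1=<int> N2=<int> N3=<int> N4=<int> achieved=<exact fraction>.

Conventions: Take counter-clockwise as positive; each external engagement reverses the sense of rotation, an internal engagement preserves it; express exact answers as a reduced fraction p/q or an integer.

N1=12 N2=71 N3=25 N4=86 achieved=150/3053

topology: fixed-axis compound train — 2 stages, target 150/3053
target = 150/3053 in lowest terms: an exact hit needs N1·N3 = k·150 and N2·N4 = k·3053 for one integer k, every count in [12, 96]; additionally prefer no 1:1 stage (N1 ≠ N2, N3 ≠ N4)
k = 1: no 1:1-free in-range split of k·150 and k·3053 into factor pairs; take k = 2
k = 2: N1·N3 = 300 = 12·25, N2·N4 = 6106 = 71·86
achieved = 12·25/(71·86) = 150/3053; |achieved − target| = 0 ≤ 3/6106 ✓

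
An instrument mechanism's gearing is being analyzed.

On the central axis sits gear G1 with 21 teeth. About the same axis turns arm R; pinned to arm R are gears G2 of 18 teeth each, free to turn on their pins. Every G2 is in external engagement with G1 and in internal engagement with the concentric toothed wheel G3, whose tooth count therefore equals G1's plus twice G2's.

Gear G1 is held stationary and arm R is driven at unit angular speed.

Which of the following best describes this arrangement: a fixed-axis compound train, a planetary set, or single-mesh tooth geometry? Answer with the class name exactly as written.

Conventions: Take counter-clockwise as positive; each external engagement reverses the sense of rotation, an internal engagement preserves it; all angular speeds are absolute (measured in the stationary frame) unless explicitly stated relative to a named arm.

planetary set

topology: planetary set — G1 21T / G2 18T / G3 57T, arm = carrier (Willis)
classification: planetary set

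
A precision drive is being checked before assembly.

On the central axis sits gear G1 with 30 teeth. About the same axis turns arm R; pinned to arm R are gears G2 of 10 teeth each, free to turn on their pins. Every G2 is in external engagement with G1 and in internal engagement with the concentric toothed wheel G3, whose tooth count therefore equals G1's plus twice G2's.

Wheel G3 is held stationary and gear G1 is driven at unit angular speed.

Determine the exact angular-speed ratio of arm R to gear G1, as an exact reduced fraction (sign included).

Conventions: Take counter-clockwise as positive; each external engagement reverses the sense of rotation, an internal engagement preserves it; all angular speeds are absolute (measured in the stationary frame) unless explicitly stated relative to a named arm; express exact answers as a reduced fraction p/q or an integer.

3/8

topology: planetary set — G1 30T / G2 10T / G3 50T, arm = carrier (Willis)
ring teeth: 30 + 2·10 = 50
30(ω_sun−ω_arm) = −50(ω_ring−ω_arm),  ω_ring = 0, ω_sun = 1
30(1−ω_arm) = −50(0−ω_arm)  ⇒  80·ω_arm = 30  ⇒  ω_arm = 3/8
ω_out/ω_in = 3/8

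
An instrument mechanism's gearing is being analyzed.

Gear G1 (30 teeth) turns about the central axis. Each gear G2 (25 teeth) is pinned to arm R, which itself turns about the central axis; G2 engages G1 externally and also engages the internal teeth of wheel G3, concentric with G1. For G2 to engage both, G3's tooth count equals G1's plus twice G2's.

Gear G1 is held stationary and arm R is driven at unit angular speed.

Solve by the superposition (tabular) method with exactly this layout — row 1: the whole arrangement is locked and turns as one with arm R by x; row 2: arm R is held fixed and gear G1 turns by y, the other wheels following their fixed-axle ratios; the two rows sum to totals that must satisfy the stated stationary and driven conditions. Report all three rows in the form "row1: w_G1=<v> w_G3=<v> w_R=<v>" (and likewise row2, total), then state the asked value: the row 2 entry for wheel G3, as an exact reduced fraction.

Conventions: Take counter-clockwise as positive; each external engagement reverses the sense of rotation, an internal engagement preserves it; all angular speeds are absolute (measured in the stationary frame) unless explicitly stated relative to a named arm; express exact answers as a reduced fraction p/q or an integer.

row1: w_G1=1 w_G3=1 w_R=1
row2: w_G1=-1 w_G3=3/8 w_R=0
total: w_G1=0 w_G3=11/8 w_R=1
asked value: 3/8

planetary set (30T centre, 25T on arm, 80T internal) — Willis relation
superposition row 1 [locked train]: every member turns x
row 2 (arm held, sun turns y): ω_ring = −(30/80)·y, ω_arm = 0
boundary: total ω_sun = x + y = 0 and total ω_arm = x = 1  ⇒  y = -1, x = 1
row 2 ring = −(30/80)·(-1) = 3/8
totals (row 1 + row 2): sun 1 + (-1) = 0, ring 1 + 3/8 = 11/8, arm 1 + 0 = 1
asked cell (row2, ring) = 3/8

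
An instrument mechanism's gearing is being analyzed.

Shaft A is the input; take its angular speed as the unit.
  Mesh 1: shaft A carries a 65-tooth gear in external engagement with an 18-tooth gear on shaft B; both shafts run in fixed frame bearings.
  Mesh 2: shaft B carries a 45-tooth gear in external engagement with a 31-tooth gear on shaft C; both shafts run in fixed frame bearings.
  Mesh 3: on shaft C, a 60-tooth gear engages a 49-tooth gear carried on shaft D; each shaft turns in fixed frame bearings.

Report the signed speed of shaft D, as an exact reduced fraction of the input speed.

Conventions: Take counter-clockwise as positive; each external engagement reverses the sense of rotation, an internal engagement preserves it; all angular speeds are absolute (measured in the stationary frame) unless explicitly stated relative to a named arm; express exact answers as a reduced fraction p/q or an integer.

-9750/1519

3-mesh fixed-axis compound train (all bearings frame-fixed)
mesh 1 [65T→18T]: |ω|/ω_in = 1×65/18 = 65/18, sense flips to −
mesh 2 [45T→31T]: |ω|/ω_in = (65/18)×45/31 = 325/62, sense flips to +
mesh 3 [60T→49T]: |ω|/ω_in = (325/62)×60/49 = 9750/1519, sense flips to −
signed output speed (× input speed) = -9750/1519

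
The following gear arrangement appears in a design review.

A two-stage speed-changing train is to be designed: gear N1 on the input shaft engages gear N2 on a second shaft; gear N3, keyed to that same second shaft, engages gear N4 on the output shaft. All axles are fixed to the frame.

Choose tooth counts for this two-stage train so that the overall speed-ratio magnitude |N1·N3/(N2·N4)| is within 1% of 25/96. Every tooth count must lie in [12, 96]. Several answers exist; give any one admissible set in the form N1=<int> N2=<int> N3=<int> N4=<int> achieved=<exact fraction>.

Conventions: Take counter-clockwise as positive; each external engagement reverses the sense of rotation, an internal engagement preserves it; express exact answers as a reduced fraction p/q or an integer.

design class (target 25/96): fixed-axis compound train
target = 25/96 in lowest terms: an exact hit needs N1·N3 = k·25 and N2·N4 = k·96 for one integer k, every count in [12, 96]; additionally prefer no 1:1 stage (N1 ≠ N2, N3 ≠ N4)
k = 1…8: no 1:1-free in-range split of k·25 and k·96 into factor pairs; take k = 9
k = 9: N1·N3 = 225 = 15·15, N2·N4 = 864 = 12·72
achieved = 15·15/(12·72) = 25/96; |achieved − target| = 0 ≤ 1/384 ✓

N1=15 N2=12 N3=15 N4=72 achieved=25/96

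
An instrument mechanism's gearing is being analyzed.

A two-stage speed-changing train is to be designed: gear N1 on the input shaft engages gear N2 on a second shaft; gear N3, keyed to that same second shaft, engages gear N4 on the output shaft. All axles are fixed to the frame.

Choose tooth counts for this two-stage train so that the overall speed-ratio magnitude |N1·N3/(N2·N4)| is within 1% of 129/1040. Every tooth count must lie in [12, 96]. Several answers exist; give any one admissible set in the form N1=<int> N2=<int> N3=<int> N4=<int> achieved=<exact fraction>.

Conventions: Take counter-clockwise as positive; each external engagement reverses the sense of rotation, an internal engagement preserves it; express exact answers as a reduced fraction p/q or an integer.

N1=12 N2=52 N3=43 N4=80 achieved=129/1040

2-stage fixed-axis compound train for ratio 129/1040
target = 129/1040 in lowest terms: an exact hit needs N1·N3 = k·129 and N2·N4 = k·1040 for one integer k, every count in [12, 96]; additionally prefer no 1:1 stage (N1 ≠ N2, N3 ≠ N4)
k = 1…3: no 1:1-free in-range split of k·129 and k·1040 into factor pairs; take k = 4
k = 4: N1·N3 = 516 = 12·43, N2·N4 = 4160 = 52·80
achieved = 12·43/(52·80) = 129/1040; |achieved − target| = 0 ≤ 129/104000 ✓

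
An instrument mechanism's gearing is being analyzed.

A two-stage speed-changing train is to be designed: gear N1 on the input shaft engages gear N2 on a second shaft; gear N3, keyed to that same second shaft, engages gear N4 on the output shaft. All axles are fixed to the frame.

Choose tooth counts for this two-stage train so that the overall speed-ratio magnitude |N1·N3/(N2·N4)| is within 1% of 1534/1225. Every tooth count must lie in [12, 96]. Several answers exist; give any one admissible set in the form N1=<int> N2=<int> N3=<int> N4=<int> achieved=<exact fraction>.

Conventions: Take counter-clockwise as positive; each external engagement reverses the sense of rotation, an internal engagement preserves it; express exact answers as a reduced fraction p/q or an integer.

N1=26 N2=25 N3=59 N4=49 achieved=1534/1225

design class (target 1534/1225): fixed-axis compound train
target = 1534/1225 in lowest terms: an exact hit needs N1·N3 = k·1534 and N2·N4 = k·1225 for one integer k, every count in [12, 96]; additionally prefer no 1:1 stage (N1 ≠ N2, N3 ≠ N4)
k = 1: N1·N3 = 1534 = 26·59, N2·N4 = 1225 = 25·49
achieved = 26·59/(25·49) = 1534/1225; |achieved − target| = 0 ≤ 767/61250 ✓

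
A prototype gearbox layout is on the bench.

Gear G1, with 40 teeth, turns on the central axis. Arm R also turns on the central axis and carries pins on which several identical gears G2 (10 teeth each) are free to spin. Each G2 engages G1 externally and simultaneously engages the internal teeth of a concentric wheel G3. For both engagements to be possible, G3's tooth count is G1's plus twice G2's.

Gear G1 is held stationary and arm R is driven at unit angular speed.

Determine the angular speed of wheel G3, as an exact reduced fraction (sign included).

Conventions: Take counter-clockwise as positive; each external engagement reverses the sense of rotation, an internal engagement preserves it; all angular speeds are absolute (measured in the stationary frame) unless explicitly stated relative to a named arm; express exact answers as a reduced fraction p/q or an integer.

topology: planetary set — G1 40T / G2 10T / G3 60T, arm = carrier (Willis)
ring teeth: 40 + 2·10 = 60
40(ω_sun−ω_arm) = −60(ω_ring−ω_arm),  ω_sun = 0, ω_arm = 1
ω_ring = 1 − (40/60)(0−1) = 5/3
exact speed ratio = 5/3

5/3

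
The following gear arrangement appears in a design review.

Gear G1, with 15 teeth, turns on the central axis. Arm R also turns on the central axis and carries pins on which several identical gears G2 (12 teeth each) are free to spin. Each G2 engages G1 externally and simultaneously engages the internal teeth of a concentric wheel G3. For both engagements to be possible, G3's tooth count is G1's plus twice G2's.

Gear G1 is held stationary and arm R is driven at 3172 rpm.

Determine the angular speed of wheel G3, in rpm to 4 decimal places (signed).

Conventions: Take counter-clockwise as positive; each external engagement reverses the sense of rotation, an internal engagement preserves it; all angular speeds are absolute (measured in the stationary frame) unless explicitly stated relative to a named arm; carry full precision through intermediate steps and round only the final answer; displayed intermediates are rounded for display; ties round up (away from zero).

+4392.0000 rpm

class = planetary set [G3 = 15+2·12 = 39; Willis about the carrier]
normalise by the input: solve with ω_arm = 1, then scale by 3172 rpm
ring teeth: 15 + 2·12 = 39
15(ω_sun−ω_arm) = −39(ω_ring−ω_arm),  ω_sun = 0, ω_arm = 1
ω_ring = 1 − (15/39)(0−1) = 18/13
scale: ω_ring = 18/13 × 3172 rpm = +4392.0000 rpm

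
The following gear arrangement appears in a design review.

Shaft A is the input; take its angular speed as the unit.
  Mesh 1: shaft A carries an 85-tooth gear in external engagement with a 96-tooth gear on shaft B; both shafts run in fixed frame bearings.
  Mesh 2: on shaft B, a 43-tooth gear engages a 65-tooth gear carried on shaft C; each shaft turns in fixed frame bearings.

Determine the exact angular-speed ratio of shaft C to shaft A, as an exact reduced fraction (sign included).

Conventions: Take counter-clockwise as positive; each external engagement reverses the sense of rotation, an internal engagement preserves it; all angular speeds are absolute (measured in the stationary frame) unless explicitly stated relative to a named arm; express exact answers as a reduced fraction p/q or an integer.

class = fixed-axis compound train [2 meshes; 2 ratios multiply, 2 sense flips]
mesh 1 [85T→96T]: running ratio 85/96, sense −
mesh 2 [43T→65T]: running ratio 731/1248, sense +
ω_out/ω_in = 731/1248

731/1248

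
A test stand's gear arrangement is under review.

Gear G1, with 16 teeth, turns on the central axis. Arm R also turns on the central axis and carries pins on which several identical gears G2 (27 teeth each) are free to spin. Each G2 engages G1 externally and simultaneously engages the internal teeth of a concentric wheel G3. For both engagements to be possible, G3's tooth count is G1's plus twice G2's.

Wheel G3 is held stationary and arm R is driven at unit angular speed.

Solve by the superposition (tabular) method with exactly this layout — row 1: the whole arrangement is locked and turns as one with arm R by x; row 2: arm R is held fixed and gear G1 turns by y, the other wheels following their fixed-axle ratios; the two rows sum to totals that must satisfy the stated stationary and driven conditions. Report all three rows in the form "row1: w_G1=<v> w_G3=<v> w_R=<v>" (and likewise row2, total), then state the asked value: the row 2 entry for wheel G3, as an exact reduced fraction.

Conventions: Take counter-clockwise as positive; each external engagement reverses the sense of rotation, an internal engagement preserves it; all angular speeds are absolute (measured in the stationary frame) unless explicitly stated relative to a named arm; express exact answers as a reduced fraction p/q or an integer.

planetary set (16T centre, 27T on arm, 70T internal) — Willis relation
superposition row 1 [locked train]: every member turns x
row 2 (arm held, sun turns y): ω_ring = −(16/70)·y, ω_arm = 0
boundary: total ω_ring = x − (16/70)·y = 0 and total ω_arm = x = 1  ⇒  y = 35/8, x = 1
row 2 ring = −(16/70)·35/8 = -1
totals (row 1 + row 2): sun 1 + 35/8 = 43/8, ring 1 + (-1) = 0, arm 1 + 0 = 1
asked cell (row2, ring) = -1

row1: w_G1=1 w_G3=1 w_R=1
row2: w_G1=35/8 w_G3=-1 w_R=0
total: w_G1=43/8 w_G3=0 w_R=1
asked value: -1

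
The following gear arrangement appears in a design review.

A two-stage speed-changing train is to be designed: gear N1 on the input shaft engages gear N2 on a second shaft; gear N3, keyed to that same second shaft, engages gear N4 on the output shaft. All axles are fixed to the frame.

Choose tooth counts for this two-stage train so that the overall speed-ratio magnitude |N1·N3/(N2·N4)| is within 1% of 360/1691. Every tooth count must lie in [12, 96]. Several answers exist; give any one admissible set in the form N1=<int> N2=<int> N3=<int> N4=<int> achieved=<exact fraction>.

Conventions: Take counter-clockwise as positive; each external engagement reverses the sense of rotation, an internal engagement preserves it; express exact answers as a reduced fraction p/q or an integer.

N1=12 N2=19 N3=30 N4=89 achieved=360/1691

topology: fixed-axis compound train — 2 stages, target 360/1691
target = 360/1691 in lowest terms: an exact hit needs N1·N3 = k·360 and N2·N4 = k·1691 for one integer k, every count in [12, 96]; additionally prefer no 1:1 stage (N1 ≠ N2, N3 ≠ N4)
k = 1: N1·N3 = 360 = 12·30, N2·N4 = 1691 = 19·89
achieved = 12·30/(19·89) = 360/1691; |achieved − target| = 0 ≤ 18/8455 ✓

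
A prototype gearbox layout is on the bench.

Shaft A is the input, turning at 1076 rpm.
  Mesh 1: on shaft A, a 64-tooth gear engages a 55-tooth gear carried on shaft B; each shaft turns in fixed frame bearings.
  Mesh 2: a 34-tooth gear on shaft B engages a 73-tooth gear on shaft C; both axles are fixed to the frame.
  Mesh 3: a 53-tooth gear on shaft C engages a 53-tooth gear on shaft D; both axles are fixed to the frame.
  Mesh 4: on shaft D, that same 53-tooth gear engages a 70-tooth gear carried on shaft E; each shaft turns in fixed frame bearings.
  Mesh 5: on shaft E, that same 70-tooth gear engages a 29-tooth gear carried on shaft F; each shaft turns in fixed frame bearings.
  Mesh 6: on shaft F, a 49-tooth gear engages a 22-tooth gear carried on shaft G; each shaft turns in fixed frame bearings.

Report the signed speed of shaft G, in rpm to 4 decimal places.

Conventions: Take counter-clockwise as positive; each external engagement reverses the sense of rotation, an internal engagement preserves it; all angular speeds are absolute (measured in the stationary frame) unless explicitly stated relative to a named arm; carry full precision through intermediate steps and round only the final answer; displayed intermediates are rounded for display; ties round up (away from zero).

recognized (7 fixed axles, 6 meshes): fixed-axis compound train
mesh 1 [64T→55T]: ω = 1076.0000×64/55 = 1252.0727 rpm, sense flips to −
mesh 2 [34T→73T]: ω = 1252.0727×34/73 = 583.1572 rpm, sense flips to +
mesh 3 [53T→53T]: ω = 583.1572×53/53 = 583.1572 rpm, sense flips to −
mesh 4 [53T→70T]: ω = 583.1572×53/70 = 441.5333 rpm, sense flips to +
mesh 5 [70T→29T]: ω = 441.5333×70/29 = 1065.7700 rpm, sense flips to −
mesh 6 [49T→22T]: ω = 1065.7700×49/22 = 2373.7604 rpm, sense flips to +
signed output speed = +2373.7604 rpm

+2373.7604 rpm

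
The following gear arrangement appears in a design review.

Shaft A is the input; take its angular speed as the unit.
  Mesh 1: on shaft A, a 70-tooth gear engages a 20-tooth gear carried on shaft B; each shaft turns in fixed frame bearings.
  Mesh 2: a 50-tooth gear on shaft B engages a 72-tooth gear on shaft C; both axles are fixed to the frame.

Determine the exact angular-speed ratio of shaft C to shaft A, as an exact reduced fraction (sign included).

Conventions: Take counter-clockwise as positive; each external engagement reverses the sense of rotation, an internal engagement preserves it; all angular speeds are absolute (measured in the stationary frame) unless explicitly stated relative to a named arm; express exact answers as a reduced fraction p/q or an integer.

class = fixed-axis compound train [2 meshes; 2 ratios multiply, 2 sense flips]
mesh 1 [70T→20T]: running ratio 7/2, sense −
mesh 2 [50T→72T]: running ratio 175/72, sense +
ω_out/ω_in = 175/72

175/72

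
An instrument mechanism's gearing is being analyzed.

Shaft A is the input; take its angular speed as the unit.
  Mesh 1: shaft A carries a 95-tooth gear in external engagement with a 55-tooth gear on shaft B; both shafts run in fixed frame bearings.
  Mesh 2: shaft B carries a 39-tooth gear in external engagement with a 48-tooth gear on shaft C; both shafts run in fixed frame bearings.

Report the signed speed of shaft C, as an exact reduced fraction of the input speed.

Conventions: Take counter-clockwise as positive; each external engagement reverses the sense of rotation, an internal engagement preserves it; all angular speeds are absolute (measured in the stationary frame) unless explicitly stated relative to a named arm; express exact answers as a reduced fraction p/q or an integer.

247/176

2-mesh fixed-axis compound train (all bearings frame-fixed)
mesh 1 [95T→55T]: |ω|/ω_in = 1×95/55 = 19/11, sense flips to −
mesh 2 [39T→48T]: |ω|/ω_in = (19/11)×39/48 = 247/176, sense flips to +
signed output speed (× input speed) = 247/176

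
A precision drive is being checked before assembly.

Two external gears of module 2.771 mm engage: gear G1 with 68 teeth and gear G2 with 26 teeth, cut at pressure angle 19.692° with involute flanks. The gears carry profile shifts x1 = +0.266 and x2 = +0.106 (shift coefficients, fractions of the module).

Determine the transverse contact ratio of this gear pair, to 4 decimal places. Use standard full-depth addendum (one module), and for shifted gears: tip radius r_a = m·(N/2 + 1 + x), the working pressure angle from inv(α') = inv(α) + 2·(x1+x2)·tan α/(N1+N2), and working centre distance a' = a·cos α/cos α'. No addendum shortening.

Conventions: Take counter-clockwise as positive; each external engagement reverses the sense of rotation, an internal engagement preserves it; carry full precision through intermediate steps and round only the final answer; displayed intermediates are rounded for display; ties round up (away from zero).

1.6665

single-mesh involute tooth geometry (68T engaging 26T at module 2.771)
base radii: r_b1 = 88.704139, r_b2 = 33.916289
tip radii: r_a1 = 97.722086, r_a2 = 39.087726
inv(α') = inv(19.692°) + 2·(+0.266+0.106)·tan α/(68+26) = 0.01703678  ⇒  α' = 20.87944°
a' = a·cos α / cos α' = 130.2370·cos 19.692°/cos 20.87944° = 131.238543
action lengths: √(r_a1²−r_b1²) = 41.002216, √(r_a2²−r_b2²) = 19.430278
base pitch p_b = π·m·cos α = 8.196243
CR = (41.002216 + 19.430278 − 131.238543·sin 20.87944°)/8.196243 = 1.666461
contact ratio ≈ 1.6665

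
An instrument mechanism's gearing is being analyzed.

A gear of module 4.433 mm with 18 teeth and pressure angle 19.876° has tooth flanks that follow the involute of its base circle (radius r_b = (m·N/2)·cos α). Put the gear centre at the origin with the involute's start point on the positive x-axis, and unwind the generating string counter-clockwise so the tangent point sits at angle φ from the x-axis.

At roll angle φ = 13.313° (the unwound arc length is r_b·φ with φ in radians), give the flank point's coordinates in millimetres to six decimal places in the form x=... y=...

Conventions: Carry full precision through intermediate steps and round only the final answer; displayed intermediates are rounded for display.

x=38.519577 y=0.156048

class = single-mesh tooth geometry [base-circle involute, m = 4.433, 18T]
pitch radius r_p = m·N/2 = 4.433·18/2 = 39.897000
base radius r_b = r_p·cos α = 39.897000·cos 19.876° = 37.520361
roll angle φ = 13.313° = 0.23235568 rad
x = r_b·(cos φ + φ·sin φ) = 38.519577
y = r_b·(sin φ − φ·cos φ) = 0.156048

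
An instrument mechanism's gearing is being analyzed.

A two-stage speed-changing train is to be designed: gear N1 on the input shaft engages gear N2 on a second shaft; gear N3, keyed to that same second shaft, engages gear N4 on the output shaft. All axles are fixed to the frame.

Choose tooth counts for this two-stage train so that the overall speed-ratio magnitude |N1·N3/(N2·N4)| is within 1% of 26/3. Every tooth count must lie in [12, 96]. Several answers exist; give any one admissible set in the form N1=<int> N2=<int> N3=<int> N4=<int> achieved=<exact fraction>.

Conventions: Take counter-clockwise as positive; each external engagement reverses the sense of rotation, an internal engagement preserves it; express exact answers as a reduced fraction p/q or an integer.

class = fixed-axis compound train [2-stage, 26/3 wanted]
target = 26/3 in lowest terms: an exact hit needs N1·N3 = k·26 and N2·N4 = k·3 for one integer k, every count in [12, 96]; additionally prefer no 1:1 stage (N1 ≠ N2, N3 ≠ N4)
k = 1…47: no 1:1-free in-range split of k·26 and k·3 into factor pairs; take k = 48
k = 48: N1·N3 = 1248 = 13·96, N2·N4 = 144 = 12·12
achieved = 13·96/(12·12) = 26/3; |achieved − target| = 0 ≤ 13/150 ✓

N1=13 N2=12 N3=96 N4=12 achieved=26/3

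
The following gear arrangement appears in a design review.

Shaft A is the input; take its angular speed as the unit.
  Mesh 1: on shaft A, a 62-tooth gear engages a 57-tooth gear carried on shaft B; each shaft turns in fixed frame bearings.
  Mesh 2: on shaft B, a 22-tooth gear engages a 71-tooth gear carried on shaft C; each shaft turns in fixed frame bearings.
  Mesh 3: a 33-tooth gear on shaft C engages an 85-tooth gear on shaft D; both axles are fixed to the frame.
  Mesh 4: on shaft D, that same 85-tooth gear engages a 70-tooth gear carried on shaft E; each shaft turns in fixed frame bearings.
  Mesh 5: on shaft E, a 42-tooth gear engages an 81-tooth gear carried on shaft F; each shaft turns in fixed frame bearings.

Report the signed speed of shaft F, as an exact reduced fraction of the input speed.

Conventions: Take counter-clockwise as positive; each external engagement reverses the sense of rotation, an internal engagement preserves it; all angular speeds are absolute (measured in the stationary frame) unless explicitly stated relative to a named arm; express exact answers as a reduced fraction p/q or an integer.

5-mesh fixed-axis compound train (all bearings frame-fixed)
mesh 1 [62T→57T]: |ω|/ω_in = 1×62/57 = 62/57, sense flips to −
mesh 2 [22T→71T]: |ω|/ω_in = (62/57)×22/71 = 1364/4047, sense flips to +
mesh 3 [33T→85T]: |ω|/ω_in = (1364/4047)×33/85 = 15004/114665, sense flips to −
mesh 4 [85T→70T]: |ω|/ω_in = (15004/114665)×85/70 = 7502/47215, sense flips to +
mesh 5 [42T→81T]: |ω|/ω_in = (7502/47215)×42/81 = 15004/182115, sense flips to −
signed output speed (× input speed) = -15004/182115

-15004/182115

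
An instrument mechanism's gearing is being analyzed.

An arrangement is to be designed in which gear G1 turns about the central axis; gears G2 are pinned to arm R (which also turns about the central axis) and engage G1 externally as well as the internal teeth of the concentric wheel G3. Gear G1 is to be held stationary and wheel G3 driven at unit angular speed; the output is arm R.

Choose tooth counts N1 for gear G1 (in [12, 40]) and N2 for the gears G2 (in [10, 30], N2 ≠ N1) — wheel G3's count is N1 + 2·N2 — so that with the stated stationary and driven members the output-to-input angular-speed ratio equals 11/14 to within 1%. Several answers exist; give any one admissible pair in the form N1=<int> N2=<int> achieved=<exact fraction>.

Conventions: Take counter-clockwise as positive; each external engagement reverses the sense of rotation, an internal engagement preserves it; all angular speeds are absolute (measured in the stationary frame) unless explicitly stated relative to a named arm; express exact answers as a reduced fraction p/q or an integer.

N1=12 N2=16 achieved=11/14

topology: planetary set — design target 11/14, arm = carrier (Willis)
Willis with ω_sun = 0: ω_arm/ω_ring = N3/(N1+N3); set equal to 11/14  ⇒  N3/N1 = (11/14)/(1 − 11/14) = 11/3
N3 = N1 + 2·N2  ⇒  N2/N1 = (N3/N1 − 1)/2 = (11/3 − 1)/2 = 4/3
smallest multiple with N1 ≥ 12 and N2 ≥ 10: k = 4  ⇒  N1 = 4·3 = 12, N2 = 4·4 = 16 (N1 ≤ 40, N2 ≤ 30, N2 ≠ N1 ✓), N3 = 12 + 2·16 = 44
check: N3/(N1+N3) with N1 = 12, N3 = 44 gives 11/14; |achieved − target| = 0 ≤ 11/1400 ✓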